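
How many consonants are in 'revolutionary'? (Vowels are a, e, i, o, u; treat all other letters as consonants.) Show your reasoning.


Consonants in 'revolutionary': r, v, l, t, n, r, y = 7 consonants.

7


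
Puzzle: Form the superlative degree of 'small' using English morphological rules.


Apply superlative formation (add -est): 'small' -> 'smallest'.

smallest


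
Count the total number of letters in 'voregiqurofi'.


Spell out 'voregiqurofi' and number each letter: v(1), o(2), r(3), e(4), g(5), i(6), q(7), u(8), r(9), o(10), f(11), i(12). Total: 12 letters.

12


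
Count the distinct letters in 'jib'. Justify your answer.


Unique letters in 'jib': {b, i, j} = 3 distinct letters.

3


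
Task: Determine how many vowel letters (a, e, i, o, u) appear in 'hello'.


Vowels in 'hello': e, o = 2 vowels.

2


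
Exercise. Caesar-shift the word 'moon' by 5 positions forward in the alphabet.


Shift each letter by 5: m -> r, o -> t, o -> t, n -> s. Result: 'rtts'.

rtts


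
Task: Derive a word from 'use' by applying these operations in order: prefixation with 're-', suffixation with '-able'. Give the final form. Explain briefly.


Step 1: Add prefix 're-' to 'use' = 'reuse'
Step 2: Add suffix '-able' to 'reuse' = 'reusable'

reusable


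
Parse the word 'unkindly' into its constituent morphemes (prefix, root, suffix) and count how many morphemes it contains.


Step 1: Identify prefix: 'un' (meaning: not/reverse)
Step 2: Identify root: 'kind'
Step 3: Identify suffix(es): 'ly'
Decomposition: un- (prefix: not/reverse) + kind (root) + -ly (suffix: in manner of)
Total morphemes: 3

3 morphemes (un- (prefix: not/reverse) + kind (root) + -ly (suffix: in manner of))


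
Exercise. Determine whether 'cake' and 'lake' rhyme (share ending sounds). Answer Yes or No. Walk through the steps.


Rime (stressed vowel + following sounds) of 'cake': -ake = /eɪk/
Rime of 'lake': -ake = /eɪk/
/eɪk/ and /eɪk/ are the same ending sound, so the words rhyme.

Yes


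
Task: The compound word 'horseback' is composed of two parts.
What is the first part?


Split 'horseback' into 'horse' + 'back'. The first part is 'horse'.

horse


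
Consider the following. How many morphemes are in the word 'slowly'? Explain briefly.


Decomposition: slow (root) + -ly (suffix) = 2 morpheme(s)

2 morphemes


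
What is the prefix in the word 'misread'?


The word 'misread' = 'mis' (prefix) + 'read' (root). The prefix is 'mis'.

mis


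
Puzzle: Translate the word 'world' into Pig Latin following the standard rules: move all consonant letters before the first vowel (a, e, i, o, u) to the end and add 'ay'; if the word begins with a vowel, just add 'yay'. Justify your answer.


'world': move consonant cluster 'w' to end and add 'ay': 'orldway'.

orldway


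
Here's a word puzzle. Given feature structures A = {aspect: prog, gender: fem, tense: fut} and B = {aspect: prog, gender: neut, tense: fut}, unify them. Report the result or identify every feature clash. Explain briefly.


Compare features:
aspect: A=prog vs B=prog -> unified: prog
gender: A=fem vs B=neut -> CLASH
tense: A=fut vs B=fut -> unified: fut
Clash detected on feature 'gender' (fem vs neut); unification fails.

CLASH on 'gender' (fem vs neut)


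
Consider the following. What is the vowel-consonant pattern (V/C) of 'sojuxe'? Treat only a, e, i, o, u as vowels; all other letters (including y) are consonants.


Letter mapping: s = C, o = V, j = C, u = V, x = C, e = V.

CVCVCV


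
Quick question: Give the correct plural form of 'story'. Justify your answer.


Apply rule: Change -y to -ies (consonant + y). 'story' becomes 'stories'.

stories


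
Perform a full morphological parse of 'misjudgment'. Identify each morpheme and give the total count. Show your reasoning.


Step 1: Identify prefix: 'mis' (meaning: wrongly)
Step 2: Identify root: 'judge'
Step 3: Identify suffix(es): 'ment'
Decomposition: mis- (prefix: wrongly) + judge (root) + -ment (suffix: action/result)
Total morphemes: 3

3 morphemes (mis- (prefix: wrongly) + judge (root) + -ment (suffix: action/result))


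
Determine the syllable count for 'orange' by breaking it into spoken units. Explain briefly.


Break 'orange' into syllables: or-ange -> or | ange = 2 syllables

2 syllables


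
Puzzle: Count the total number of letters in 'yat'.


Spell out 'yat' and number each letter: y(1), a(2), t(3). Total: 3 letters.

3


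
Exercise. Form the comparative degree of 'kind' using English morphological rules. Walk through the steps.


Apply comparative formation (add -er): 'kind' -> 'kinder'.

kinder


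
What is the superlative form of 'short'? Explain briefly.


Apply superlative formation (add -est): 'short' -> 'shortest'.

shortest


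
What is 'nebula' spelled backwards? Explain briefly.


Reverse 'nebula' character by character: 'aluben'.

aluben


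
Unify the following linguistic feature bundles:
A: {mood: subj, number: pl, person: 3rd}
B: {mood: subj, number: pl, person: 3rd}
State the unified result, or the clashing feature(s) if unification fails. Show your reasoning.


Compare features:
mood: A=subj vs B=subj -> unified: subj
number: A=pl vs B=pl -> unified: pl
person: A=3rd vs B=3rd -> unified: 3rd
No clashes found.

Unified: {mood: subj, number: pl, person: 3rd}


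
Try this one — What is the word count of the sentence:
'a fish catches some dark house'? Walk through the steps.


Split into words: a | fish | catches | some | dark | house = 6 words.

6


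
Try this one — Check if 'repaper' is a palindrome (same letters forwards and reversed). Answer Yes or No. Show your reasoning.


Forward: 'repaper'
Reversed: 'repaper'
They are identical.

Yes


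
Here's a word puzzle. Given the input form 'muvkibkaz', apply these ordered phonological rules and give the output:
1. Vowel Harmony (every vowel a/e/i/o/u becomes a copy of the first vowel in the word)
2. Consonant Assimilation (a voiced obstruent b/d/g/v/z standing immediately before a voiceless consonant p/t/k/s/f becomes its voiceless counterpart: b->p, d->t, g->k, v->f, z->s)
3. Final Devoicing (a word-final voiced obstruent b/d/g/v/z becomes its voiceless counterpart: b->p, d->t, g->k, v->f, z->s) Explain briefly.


Starting form: 'muvkibkaz'
Rule 1: Vowel Harmony: all vowels become 'u' (matching first vowel). 'muvkibkaz' -> 'muvkubkuz'
Rule 2: Consonant Assimilation: voiced obstruent before voiceless consonant becomes voiceless ('vk' -> 'fk', 'bk' -> 'pk'). 'muvkubkuz' -> 'mufkupkuz'
Rule 3: Final Devoicing: word-final voiced obstruent 'z' becomes voiceless 's'. 'mufkupkuz' -> 'mufkupkus'
Final form: 'mufkupkus'

mufkupkus


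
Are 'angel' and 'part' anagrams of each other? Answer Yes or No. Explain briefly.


Sorted letters of 'angel': 'aegln'
Sorted letters of 'part': 'aprt'
They do not match.

No


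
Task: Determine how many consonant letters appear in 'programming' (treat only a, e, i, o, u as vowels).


Consonants in 'programming': p, r, g, r, m, m, n, g = 8 consonants.

8


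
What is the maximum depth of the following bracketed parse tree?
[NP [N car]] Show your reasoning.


Count bracket nesting levels:
'[' at pos 0: depth = 1
'[' at pos 4: depth = 2
Maximum depth reached: 2

2


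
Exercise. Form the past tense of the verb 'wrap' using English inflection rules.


Apply rule: Double final consonant and add -ed. 'wrap' becomes 'wrapped'.

wrapped


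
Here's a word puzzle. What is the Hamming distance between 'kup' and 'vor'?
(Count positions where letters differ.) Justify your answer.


Alignment:
Position 1: 'k' vs 'v' = DIFFER
Position 2: 'u' vs 'o' = DIFFER
Position 3: 'p' vs 'r' = DIFFER
Total differences: 3

3


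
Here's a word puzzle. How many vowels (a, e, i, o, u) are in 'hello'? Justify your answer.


Vowels in 'hello': e, o = 2 vowels.

2


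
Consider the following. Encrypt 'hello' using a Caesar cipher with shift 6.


Shift each letter by 6: h -> n, e -> k, l -> r, l -> r, o -> u. Result: 'nkrru'.

nkrru


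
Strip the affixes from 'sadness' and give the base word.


Remove suffix '-ness' from 'sadness' to get root 'sad'.

sad


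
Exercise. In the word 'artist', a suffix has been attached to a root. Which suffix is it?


The word 'artist' = 'art' (root) + '-ist' (suffix). The suffix is '-ist'.

ist


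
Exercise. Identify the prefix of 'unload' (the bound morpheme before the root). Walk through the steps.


The word 'unload' = 'un' (prefix) + 'load' (root). The prefix is 'un'.

un


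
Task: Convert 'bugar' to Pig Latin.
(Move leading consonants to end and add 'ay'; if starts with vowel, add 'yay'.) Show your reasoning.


'bugar': move consonant cluster 'b' to end and add 'ay': 'ugarbay'.

ugarbay


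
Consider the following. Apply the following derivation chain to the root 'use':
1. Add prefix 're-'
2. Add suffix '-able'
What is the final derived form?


Step 1: Add prefix 're-' to 'use' = 'reuse'
Step 2: Add suffix '-able' to 'reuse' = 'reusable'

reusable


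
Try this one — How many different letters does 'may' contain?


Unique letters in 'may': {a, m, y} = 3 distinct letters.

3


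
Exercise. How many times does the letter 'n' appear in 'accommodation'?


Letter 'n' in 'accommodation': found at position(s) 13 = 1 occurrence(s).

1


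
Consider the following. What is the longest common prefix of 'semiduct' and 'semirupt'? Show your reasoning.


Compare from the start: 4 characters match: 'semi'. Mismatch at position 5: 'd' vs 'r'.

semi


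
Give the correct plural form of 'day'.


Apply rule: Add -s. 'day' becomes 'days'.

days


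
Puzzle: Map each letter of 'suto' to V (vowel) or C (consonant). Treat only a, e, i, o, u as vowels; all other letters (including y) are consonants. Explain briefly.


Letter mapping: s = C, u = V, t = C, o = V.

CVCV


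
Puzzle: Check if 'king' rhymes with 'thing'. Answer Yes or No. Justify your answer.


Rime (stressed vowel + following sounds) of 'king': -ing = /ɪŋ/
Rime of 'thing': -ing = /ɪŋ/
/ɪŋ/ and /ɪŋ/ are the same ending sound, so the words rhyme.

Yes


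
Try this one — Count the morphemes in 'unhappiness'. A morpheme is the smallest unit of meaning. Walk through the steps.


Decomposition: un- (prefix) + happy (root) + -ness (suffix) = 3 morpheme(s)

3 morphemes


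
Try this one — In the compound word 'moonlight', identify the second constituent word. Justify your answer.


Split 'moonlight' into 'moon' + 'light'. The second part is 'light'.

light


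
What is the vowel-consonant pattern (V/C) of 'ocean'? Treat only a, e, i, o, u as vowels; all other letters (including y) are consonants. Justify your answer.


Letter mapping: o = V, c = C, e = V, a = V, n = C.

VCVVC


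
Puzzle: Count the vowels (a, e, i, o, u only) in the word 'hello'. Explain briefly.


Vowels in 'hello': e, o = 2 vowels.

2


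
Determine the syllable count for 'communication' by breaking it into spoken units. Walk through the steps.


Break 'communication' into syllables: com-mu-ni-ca-tion -> com | mu | ni | ca | tion = 5 syllables

5 syllables


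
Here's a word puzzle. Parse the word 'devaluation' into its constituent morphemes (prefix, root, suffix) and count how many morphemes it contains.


Step 1: Identify prefix: 'de' (meaning: reverse/remove)
Step 2: Identify root: 'value'
Step 3: Identify suffix(es): 'ation'
Decomposition: de- (prefix: reverse/remove) + value (root) + -ation (suffix: act of)
Total morphemes: 3

3 morphemes (de- (prefix: reverse/remove) + value (root) + -ation (suffix: act of))


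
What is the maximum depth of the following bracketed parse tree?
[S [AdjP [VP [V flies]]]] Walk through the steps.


Count bracket nesting levels:
'[' at pos 0: depth = 1
'[' at pos 3: depth = 2
'[' at pos 9: depth = 3
'[' at pos 13: depth = 4
Maximum depth reached: 4

4


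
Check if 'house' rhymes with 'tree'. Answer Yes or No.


Rime (stressed vowel + following sounds) of 'house': -ouse = /aʊs/
Rime of 'tree': -ee = /iː/
/aʊs/ and /iː/ are different ending sounds, so the words do not rhyme.

No


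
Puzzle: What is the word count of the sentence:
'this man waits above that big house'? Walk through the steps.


Split into words: this | man | waits | above | that | big | house = 7 words.

7


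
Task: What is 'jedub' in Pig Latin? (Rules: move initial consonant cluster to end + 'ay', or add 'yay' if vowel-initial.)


'jedub': move consonant cluster 'j' to end and add 'ay': 'edubjay'.

edubjay


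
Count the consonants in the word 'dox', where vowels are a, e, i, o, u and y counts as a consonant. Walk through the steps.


Consonants in 'dox': d, x = 2 consonants.

2


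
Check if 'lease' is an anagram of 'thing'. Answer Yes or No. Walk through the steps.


Sorted letters of 'lease': 'aeels'
Sorted letters of 'thing': 'ghint'
They do not match.

No


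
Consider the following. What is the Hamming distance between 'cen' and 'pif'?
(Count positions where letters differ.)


Alignment:
Position 1: 'c' vs 'p' = DIFFER
Position 2: 'e' vs 'i' = DIFFER
Position 3: 'n' vs 'f' = DIFFER
Total differences: 3

3


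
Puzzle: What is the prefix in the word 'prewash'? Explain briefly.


The word 'prewash' = 'pre' (prefix) + 'wash' (root). The prefix is 'pre'.

pre


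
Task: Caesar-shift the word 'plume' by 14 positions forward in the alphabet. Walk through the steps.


Shift each letter by 14: p -> d, l -> z, u -> i, m -> a, e -> s. Result: 'dzias'.

dzias


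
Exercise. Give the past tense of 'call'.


Apply rule: Add -ed. 'call' becomes 'called'.

called


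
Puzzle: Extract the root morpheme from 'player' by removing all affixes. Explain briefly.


Remove suffix '-er' from 'player' to get root 'play'.

play


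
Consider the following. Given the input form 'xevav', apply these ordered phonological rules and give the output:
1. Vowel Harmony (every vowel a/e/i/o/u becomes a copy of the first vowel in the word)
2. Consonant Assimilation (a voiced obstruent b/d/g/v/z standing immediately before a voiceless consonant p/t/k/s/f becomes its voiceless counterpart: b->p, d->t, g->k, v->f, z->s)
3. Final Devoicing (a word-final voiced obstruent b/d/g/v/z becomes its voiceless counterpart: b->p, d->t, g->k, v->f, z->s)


Starting form: 'xevav'
Rule 1: Vowel Harmony: all vowels become 'e' (matching first vowel). 'xevav' -> 'xevev'
Rule 2: Consonant Assimilation: no voiced obstruent (b/d/g/v/z) stands immediately before a voiceless consonant (p/t/k/s/f). No change.
Rule 3: Final Devoicing: word-final voiced obstruent 'v' becomes voiceless 'f'. 'xevev' -> 'xevef'
Final form: 'xevef'

xevef


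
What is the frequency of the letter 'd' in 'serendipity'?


Letter 'd' in 'serendipity': found at position(s) 6 = 1 occurrence(s).

1


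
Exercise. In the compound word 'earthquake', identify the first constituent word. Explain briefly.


Split 'earthquake' into 'earth' + 'quake'. The first part is 'earth'.

earth


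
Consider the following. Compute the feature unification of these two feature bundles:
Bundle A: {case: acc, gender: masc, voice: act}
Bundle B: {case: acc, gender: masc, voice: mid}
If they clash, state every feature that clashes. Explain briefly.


Compare features:
case: A=acc vs B=acc -> unified: acc
gender: A=masc vs B=masc -> unified: masc
voice: A=act vs B=mid -> CLASH
Clash detected on feature 'voice' (act vs mid); unification fails.

CLASH on 'voice' (act vs mid)


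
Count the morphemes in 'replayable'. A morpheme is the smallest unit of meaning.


Decomposition: re- (prefix) + play (root) + -able (suffix) = 3 morpheme(s)

3 morphemes


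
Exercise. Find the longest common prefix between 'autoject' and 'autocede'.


Compare from the start: 4 characters match: 'auto'. Mismatch at position 5: 'j' vs 'c'.

auto


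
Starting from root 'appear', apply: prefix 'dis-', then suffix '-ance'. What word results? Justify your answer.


Step 1: Add prefix 'dis-' to 'appear' = 'disappear'
Step 2: Add suffix '-ance' to 'disappear' = 'disappearance'

disappearance


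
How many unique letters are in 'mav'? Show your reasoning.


Unique letters in 'mav': {a, m, v} = 3 distinct letters.

3


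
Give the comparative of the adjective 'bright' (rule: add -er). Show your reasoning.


Apply comparative formation (add -er): 'bright' -> 'brighter'.

brighter


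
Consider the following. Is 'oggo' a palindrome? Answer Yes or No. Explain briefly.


Forward: 'oggo'
Reversed: 'oggo'
They are identical.

Yes


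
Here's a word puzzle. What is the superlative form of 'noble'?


Apply superlative formation (ends in e: add -st): 'noble' -> 'noblest'.

noblest


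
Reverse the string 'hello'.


Reverse 'hello' character by character: 'olleh'.

olleh


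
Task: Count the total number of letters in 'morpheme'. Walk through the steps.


Spell out 'morpheme' and number each letter: m(1), o(2), r(3), p(4), h(5), e(6), m(7), e(8). Total: 8 letters.

8


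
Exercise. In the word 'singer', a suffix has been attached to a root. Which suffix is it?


The word 'singer' = 'sing' (root) + '-er' (suffix). The suffix is '-er'.

er


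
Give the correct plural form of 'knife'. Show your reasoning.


Apply rule: Change -fe to -ves. 'knife' becomes 'knives'.

knives


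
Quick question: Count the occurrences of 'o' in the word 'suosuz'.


Letter 'o' in 'suosuz': found at position(s) 3 = 1 occurrence(s).

1


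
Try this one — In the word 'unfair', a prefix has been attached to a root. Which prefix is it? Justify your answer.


The word 'unfair' = 'un' (prefix) + 'fair' (root). The prefix is 'un'.

un


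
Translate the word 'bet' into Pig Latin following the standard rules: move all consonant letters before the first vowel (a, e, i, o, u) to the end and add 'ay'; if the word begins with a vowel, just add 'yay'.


'bet': move consonant cluster 'b' to end and add 'ay': 'etbay'.

etbay


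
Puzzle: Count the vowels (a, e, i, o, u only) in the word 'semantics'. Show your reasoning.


Vowels in 'semantics': e, a, i = 3 vowels.

3


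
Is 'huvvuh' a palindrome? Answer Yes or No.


Forward: 'huvvuh'
Reversed: 'huvvuh'
They are identical.

Yes


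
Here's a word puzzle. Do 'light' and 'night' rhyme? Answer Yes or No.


Rime (stressed vowel + following sounds) of 'light': -ight = /aɪt/
Rime of 'night': -ight = /aɪt/
/aɪt/ and /aɪt/ are the same ending sound, so the words rhyme.

Yes


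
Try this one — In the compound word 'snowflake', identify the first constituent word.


Split 'snowflake' into 'snow' + 'flake'. The first part is 'snow'.

snow


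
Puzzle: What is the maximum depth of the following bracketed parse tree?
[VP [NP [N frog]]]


Count bracket nesting levels:
'[' at pos 0: depth = 1
'[' at pos 4: depth = 2
'[' at pos 8: depth = 3
Maximum depth reached: 3

3


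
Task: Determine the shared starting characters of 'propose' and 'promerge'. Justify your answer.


Compare from the start: 3 characters match: 'pro'. Mismatch at position 4: 'p' vs 'm'.

pro


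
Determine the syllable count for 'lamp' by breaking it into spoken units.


Break 'lamp' into syllables: lamp -> lamp = 1 syllable

1 syllable


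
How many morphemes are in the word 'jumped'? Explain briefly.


Decomposition: jump (root) + -ed (suffix) = 2 morpheme(s)

2 morphemes


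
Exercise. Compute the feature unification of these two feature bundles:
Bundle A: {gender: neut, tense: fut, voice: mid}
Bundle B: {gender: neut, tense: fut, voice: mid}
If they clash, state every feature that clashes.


Compare features:
gender: A=neut vs B=neut -> unified: neut
tense: A=fut vs B=fut -> unified: fut
voice: A=mid vs B=mid -> unified: mid
No clashes found.

Unified: {gender: neut, tense: fut, voice: mid}


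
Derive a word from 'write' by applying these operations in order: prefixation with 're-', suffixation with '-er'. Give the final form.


Step 1: Add prefix 're-' to 'write' = 'rewrite'
Step 2: Add suffix '-er' to 'rewrite' = 'rewriter'

rewriter


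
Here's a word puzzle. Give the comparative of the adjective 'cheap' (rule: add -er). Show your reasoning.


Apply comparative formation (add -er): 'cheap' -> 'cheaper'.

cheaper


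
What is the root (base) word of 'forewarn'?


Remove prefix 'fore' from 'forewarn' to get root 'warn'.

warn


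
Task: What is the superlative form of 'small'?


Apply superlative formation (add -est): 'small' -> 'smallest'.

smallest


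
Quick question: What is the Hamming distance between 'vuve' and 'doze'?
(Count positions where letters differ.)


Alignment:
Position 1: 'v' vs 'd' = DIFFER
Position 2: 'u' vs 'o' = DIFFER
Position 3: 'v' vs 'z' = DIFFER
Position 4: 'e' vs 'e' = match
Total differences: 3

3


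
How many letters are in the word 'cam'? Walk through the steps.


Spell out 'cam' and number each letter: c(1), a(2), m(3). Total: 3 letters.

3


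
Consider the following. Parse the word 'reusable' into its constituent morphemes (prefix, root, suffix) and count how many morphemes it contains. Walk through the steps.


Step 1: Identify prefix: 're' (meaning: again)
Step 2: Identify root: 'use'
Step 3: Identify suffix(es): 'able'
Decomposition: re- (prefix: again) + use (root) + -able (suffix: capable of)
Total morphemes: 3

3 morphemes (re- (prefix: again) + use (root) + -able (suffix: capable of))


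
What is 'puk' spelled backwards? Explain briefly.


Reverse 'puk' character by character: 'kup'.

kup


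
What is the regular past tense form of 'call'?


Apply rule: Add -ed. 'call' becomes 'called'.

called


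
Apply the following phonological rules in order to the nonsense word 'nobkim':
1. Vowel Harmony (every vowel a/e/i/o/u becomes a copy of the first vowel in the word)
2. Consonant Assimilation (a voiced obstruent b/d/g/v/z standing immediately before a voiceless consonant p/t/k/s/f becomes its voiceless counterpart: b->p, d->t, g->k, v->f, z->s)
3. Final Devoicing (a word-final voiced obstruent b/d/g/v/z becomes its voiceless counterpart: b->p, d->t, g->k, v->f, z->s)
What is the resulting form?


Starting form: 'nobkim'
Rule 1: Vowel Harmony: all vowels become 'o' (matching first vowel). 'nobkim' -> 'nobkom'
Rule 2: Consonant Assimilation: voiced obstruent before voiceless consonant becomes voiceless ('bk' -> 'pk'). 'nobkom' -> 'nopkom'
Rule 3: Final Devoicing: final consonant 'm' is not one of the voiced obstruents b/d/g/v/z. No change.
Final form: 'nopkom'

nopkom


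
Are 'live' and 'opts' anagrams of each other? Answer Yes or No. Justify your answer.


Sorted letters of 'live': 'eilv'
Sorted letters of 'opts': 'opst'
They do not match.

No


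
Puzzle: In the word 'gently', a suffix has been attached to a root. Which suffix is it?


The word 'gently' = 'gentle' (root) + '-ly' (suffix). The suffix is '-ly'.

ly


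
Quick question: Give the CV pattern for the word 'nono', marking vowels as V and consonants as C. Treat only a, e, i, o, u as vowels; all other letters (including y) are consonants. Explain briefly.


Letter mapping: n = C, o = V, n = C, o = V.

CVCV


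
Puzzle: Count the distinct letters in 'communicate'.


Unique letters in 'communicate': {a, c, e, i, m, n, o, t, u} = 9 distinct letters.

9


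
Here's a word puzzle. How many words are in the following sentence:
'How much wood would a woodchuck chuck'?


Split into words: How | much | wood | would | a | woodchuck | chuck = 7 words.

7


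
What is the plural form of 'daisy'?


Apply rule: Change -y to -ies (consonant + y). 'daisy' becomes 'daisies'.

daisies


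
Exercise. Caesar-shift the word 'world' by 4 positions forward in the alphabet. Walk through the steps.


Shift each letter by 4: w -> a, o -> s, r -> v, l -> p, d -> h. Result: 'asvph'.

asvph


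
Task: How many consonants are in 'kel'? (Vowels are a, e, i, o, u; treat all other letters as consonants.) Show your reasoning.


Consonants in 'kel': k, l = 2 consonants.

2


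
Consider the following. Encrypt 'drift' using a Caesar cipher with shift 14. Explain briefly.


Shift each letter by 14: d -> r, r -> f, i -> w, f -> t, t -> h. Result: 'rfwth'.

rfwth


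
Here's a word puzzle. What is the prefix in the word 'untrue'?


The word 'untrue' = 'un' (prefix) + 'true' (root). The prefix is 'un'.

un


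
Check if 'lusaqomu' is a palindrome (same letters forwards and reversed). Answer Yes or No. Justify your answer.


Forward: 'lusaqomu'
Reversed: 'umoqasul'
They differ.

No


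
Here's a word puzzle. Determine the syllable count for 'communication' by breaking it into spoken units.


Break 'communication' into syllables: com-mu-ni-ca-tion -> com | mu | ni | ca | tion = 5 syllables

5 syllables


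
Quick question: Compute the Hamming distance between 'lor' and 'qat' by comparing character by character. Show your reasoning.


Alignment:
Position 1: 'l' vs 'q' = DIFFER
Position 2: 'o' vs 'a' = DIFFER
Position 3: 'r' vs 't' = DIFFER
Total differences: 3

3


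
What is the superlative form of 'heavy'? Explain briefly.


Apply superlative formation (consonant + y: change y to i, add -est): 'heavy' -> 'heaviest'.

heaviest


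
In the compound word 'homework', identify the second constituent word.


Split 'homework' into 'home' + 'work'. The second part is 'work'.

work


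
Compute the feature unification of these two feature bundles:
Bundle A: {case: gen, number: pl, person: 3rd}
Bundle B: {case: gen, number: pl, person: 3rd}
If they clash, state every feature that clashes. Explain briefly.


Compare features:
case: A=gen vs B=gen -> unified: gen
number: A=pl vs B=pl -> unified: pl
person: A=3rd vs B=3rd -> unified: 3rd
No clashes found.

Unified: {case: gen, number: pl, person: 3rd}


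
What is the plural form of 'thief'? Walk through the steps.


Apply rule: Change -f to -ves. 'thief' becomes 'thieves'.

thieves


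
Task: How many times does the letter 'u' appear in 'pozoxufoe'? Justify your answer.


Letter 'u' in 'pozoxufoe': found at position(s) 6 = 1 occurrence(s).

1


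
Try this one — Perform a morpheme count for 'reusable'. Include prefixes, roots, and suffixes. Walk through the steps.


Decomposition: re- (prefix) + use (root) + -able (suffix) = 3 morpheme(s)

3 morphemes


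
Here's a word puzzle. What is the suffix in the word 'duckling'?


The word 'duckling' = 'duck' (root) + '-ling' (suffix). The suffix is '-ling'.

ling


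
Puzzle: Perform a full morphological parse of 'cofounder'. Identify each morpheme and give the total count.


Step 1: Identify prefix: 'co' (meaning: together)
Step 2: Identify root: 'found'
Step 3: Identify suffix(es): 'er'
Decomposition: co- (prefix: together) + found (root) + -er (suffix: one who)
Total morphemes: 3

3 morphemes (co- (prefix: together) + found (root) + -er (suffix: one who))


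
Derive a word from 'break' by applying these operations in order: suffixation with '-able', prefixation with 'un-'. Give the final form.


Step 1: Add suffix '-able' to 'break' = 'breakable'
Step 2: Add prefix 'un-' to 'breakable' = 'unbreakable'

unbreakable


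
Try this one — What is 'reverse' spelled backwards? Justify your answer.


Reverse 'reverse' character by character: 'esrever'.

esrever


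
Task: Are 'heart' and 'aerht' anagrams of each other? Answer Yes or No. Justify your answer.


Sorted letters of 'heart': 'aehrt'
Sorted letters of 'aerht': 'aehrt'
They match.

Yes


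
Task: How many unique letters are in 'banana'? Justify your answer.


Unique letters in 'banana': {a, b, n} = 3 distinct letters.

3


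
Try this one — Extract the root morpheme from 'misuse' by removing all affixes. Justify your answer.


Remove prefix 'mis' from 'misuse' to get root 'use'.

use


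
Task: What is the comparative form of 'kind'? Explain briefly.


Apply comparative formation (add -er): 'kind' -> 'kinder'.

kinder


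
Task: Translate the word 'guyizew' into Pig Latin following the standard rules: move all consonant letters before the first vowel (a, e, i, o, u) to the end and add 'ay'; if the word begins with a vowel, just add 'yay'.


'guyizew': move consonant cluster 'g' to end and add 'ay': 'uyizewgay'.

uyizewgay


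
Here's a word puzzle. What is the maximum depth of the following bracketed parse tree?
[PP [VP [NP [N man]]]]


Count bracket nesting levels:
'[' at pos 0: depth = 1
'[' at pos 4: depth = 2
'[' at pos 8: depth = 3
'[' at pos 12: depth = 4
Maximum depth reached: 4

4


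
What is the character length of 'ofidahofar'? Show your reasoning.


Spell out 'ofidahofar' and number each letter: o(1), f(2), i(3), d(4), a(5), h(6), o(7), f(8), a(9), r(10). Total: 10 letters.

10


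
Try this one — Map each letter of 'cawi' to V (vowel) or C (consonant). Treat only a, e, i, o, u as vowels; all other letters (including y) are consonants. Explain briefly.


Letter mapping: c = C, a = V, w = C, i = V.

CVCV


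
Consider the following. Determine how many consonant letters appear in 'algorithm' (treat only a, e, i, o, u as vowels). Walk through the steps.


Consonants in 'algorithm': l, g, r, t, h, m = 6 consonants.

6


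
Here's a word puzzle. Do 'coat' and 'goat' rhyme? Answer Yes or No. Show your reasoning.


Rime (stressed vowel + following sounds) of 'coat': -oat = /oʊt/
Rime of 'goat': -oat = /oʊt/
/oʊt/ and /oʊt/ are the same ending sound, so the words rhyme.

Yes


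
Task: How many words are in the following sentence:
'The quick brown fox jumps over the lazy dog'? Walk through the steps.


Split into words: The | quick | brown | fox | jumps | over | the | lazy | dog = 9 words.

9


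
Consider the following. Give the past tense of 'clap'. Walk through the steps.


Apply rule: Double final consonant and add -ed. 'clap' becomes 'clapped'.

clapped


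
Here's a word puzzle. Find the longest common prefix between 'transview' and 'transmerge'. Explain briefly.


Compare from the start: 5 characters match: 'trans'. Mismatch at position 6: 'v' vs 'm'.

trans


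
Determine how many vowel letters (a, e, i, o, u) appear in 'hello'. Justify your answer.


Vowels in 'hello': e, o = 2 vowels.

2


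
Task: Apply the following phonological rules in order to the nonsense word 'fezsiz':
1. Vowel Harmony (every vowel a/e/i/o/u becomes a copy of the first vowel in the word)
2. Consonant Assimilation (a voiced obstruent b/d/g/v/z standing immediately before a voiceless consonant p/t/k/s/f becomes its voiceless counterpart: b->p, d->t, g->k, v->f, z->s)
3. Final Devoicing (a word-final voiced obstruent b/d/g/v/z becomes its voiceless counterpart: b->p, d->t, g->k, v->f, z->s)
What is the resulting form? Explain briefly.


Starting form: 'fezsiz'
Rule 1: Vowel Harmony: all vowels become 'e' (matching first vowel). 'fezsiz' -> 'fezsez'
Rule 2: Consonant Assimilation: voiced obstruent before voiceless consonant becomes voiceless ('zs' -> 'ss'). 'fezsez' -> 'fessez'
Rule 3: Final Devoicing: word-final voiced obstruent 'z' becomes voiceless 's'. 'fessez' -> 'fesses'
Final form: 'fesses'

fesses


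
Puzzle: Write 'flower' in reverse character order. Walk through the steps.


Reverse 'flower' character by character: 'rewolf'.

rewolf


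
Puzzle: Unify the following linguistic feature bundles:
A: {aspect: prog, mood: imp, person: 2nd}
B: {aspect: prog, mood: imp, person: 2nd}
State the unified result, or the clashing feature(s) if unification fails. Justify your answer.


Compare features:
aspect: A=prog vs B=prog -> unified: prog
mood: A=imp vs B=imp -> unified: imp
person: A=2nd vs B=2nd -> unified: 2nd
No clashes found.

Unified: {aspect: prog, mood: imp, person: 2nd}


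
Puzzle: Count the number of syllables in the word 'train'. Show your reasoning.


Break 'train' into syllables: train -> train = 1 syllable

1 syllable


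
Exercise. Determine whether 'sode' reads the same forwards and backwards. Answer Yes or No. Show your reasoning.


Forward: 'sode'
Reversed: 'edos'
They differ.

No


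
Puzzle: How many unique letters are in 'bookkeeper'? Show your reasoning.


Unique letters in 'bookkeeper': {b, e, k, o, p, r} = 6 distinct letters.

6


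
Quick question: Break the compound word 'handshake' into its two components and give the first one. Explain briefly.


Split 'handshake' into 'hand' + 'shake'. The first part is 'hand'.

hand


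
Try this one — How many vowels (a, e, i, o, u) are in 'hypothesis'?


Vowels in 'hypothesis': o, e, i = 3 vowels.

3


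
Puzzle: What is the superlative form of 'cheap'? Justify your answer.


Apply superlative formation (add -est): 'cheap' -> 'cheapest'.

cheapest


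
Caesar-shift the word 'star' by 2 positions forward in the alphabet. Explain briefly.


Shift each letter by 2: s -> u, t -> v, a -> c, r -> t. Result: 'uvct'.

uvct


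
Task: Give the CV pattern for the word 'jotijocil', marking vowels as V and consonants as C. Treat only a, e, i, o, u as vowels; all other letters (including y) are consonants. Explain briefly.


Letter mapping: j = C, o = V, t = C, i = V, j = C, o = V, c = C, i = V, l = C.

CVCVCVCVC


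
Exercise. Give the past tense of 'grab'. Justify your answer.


Apply rule: Double final consonant and add -ed. 'grab' becomes 'grabbed'.

grabbed


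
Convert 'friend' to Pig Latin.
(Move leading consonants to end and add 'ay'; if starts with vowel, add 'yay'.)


'friend': move consonant cluster 'fr' to end and add 'ay': 'iendfray'.

iendfray


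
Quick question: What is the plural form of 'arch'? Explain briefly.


Apply rule: Add -es (sibilant/fricative ending). 'arch' becomes 'arches'.

arches


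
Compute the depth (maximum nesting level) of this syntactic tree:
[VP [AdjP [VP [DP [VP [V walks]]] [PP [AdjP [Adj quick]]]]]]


Count bracket nesting levels:
'[' at pos 0: depth = 1
'[' at pos 4: depth = 2
'[' at pos 10: depth = 3
'[' at pos 14: depth = 4
'[' at pos 18: depth = 5
'[' at pos 22: depth = 6
'[' at pos 34: depth = 4
'[' at pos 38: depth = 5
'[' at pos 44: depth = 6
Maximum depth reached: 6

6


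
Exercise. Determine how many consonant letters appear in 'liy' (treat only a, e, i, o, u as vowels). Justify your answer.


Consonants in 'liy': l, y = 2 consonants.

2


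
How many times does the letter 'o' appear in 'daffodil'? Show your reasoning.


Letter 'o' in 'daffodil': found at position(s) 5 = 1 occurrence(s).

1


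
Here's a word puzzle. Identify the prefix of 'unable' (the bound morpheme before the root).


The word 'unable' = 'un' (prefix) + 'able' (root). The prefix is 'un'.

un


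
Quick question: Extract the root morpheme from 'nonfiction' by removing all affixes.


Remove prefix 'non' from 'nonfiction' to get root 'fiction'.

fiction


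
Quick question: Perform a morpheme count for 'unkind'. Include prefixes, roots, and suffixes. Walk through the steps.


Decomposition: un- (prefix) + kind (root) = 2 morpheme(s)

2 morphemes


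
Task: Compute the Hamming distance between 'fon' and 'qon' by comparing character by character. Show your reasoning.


Alignment:
Position 1: 'f' vs 'q' = DIFFER
Position 2: 'o' vs 'o' = match
Position 3: 'n' vs 'n' = match
Total differences: 1

1


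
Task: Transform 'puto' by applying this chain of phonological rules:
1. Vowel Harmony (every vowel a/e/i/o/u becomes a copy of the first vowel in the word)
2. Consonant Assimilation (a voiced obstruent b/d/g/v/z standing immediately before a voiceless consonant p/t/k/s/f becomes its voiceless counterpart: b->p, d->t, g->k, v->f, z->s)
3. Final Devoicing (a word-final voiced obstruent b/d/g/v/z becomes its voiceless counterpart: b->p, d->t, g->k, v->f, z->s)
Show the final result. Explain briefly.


Starting form: 'puto'
Rule 1: Vowel Harmony: all vowels become 'u' (matching first vowel). 'puto' -> 'putu'
Rule 2: Consonant Assimilation: no voiced obstruent (b/d/g/v/z) stands immediately before a voiceless consonant (p/t/k/s/f). No change.
Rule 3: Final Devoicing: the word ends in the vowel 'u', not a consonant. No change.
Final form: 'putu'

putu


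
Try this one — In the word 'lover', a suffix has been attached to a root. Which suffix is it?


The word 'lover' = 'love' (root) + '-er' (suffix). The suffix is '-er'.

er


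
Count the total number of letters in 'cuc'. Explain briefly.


Spell out 'cuc' and number each letter: c(1), u(2), c(3). Total: 3 letters.

3


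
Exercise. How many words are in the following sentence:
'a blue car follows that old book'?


Split into words: a | blue | car | follows | that | old | book = 7 words.

7


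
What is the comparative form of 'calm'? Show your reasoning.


Apply comparative formation (add -er): 'calm' -> 'calmer'.

calmer


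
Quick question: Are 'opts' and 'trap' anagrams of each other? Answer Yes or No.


Sorted letters of 'opts': 'opst'
Sorted letters of 'trap': 'aprt'
They do not match.

No


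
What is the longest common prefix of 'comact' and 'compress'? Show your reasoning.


Compare from the start: 3 characters match: 'com'. Mismatch at position 4: 'a' vs 'p'.

com


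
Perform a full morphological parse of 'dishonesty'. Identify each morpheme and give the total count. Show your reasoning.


Step 1: Identify prefix: 'dis' (meaning: not/apart)
Step 2: Identify root: 'honest'
Step 3: Identify suffix(es): 'y'
Decomposition: dis- (prefix: not/apart) + honest (root) + -y (suffix: quality)
Total morphemes: 3

3 morphemes (dis- (prefix: not/apart) + honest (root) + -y (suffix: quality))


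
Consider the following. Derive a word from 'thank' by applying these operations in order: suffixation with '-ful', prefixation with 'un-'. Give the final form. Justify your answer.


Step 1: Add suffix '-ful' to 'thank' = 'thankful'
Step 2: Add prefix 'un-' to 'thankful' = 'unthankful'

unthankful


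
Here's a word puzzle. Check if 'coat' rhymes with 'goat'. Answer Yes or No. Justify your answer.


Rime (stressed vowel + following sounds) of 'coat': -oat = /oʊt/
Rime of 'goat': -oat = /oʊt/
/oʊt/ and /oʊt/ are the same ending sound, so the words rhyme.

Yes


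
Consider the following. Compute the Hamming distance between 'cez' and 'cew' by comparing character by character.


Alignment:
Position 1: 'c' vs 'c' = match
Position 2: 'e' vs 'e' = match
Position 3: 'z' vs 'w' = DIFFER
Total differences: 1

1


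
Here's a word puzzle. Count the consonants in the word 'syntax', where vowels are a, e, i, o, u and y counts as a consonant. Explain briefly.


Consonants in 'syntax': s, y, n, t, x = 5 consonants.

5


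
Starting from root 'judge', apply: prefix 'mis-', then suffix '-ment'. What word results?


Step 1: Add prefix 'mis-' to 'judge' = 'misjudge'
Step 2: Add suffix '-ment' to 'misjudge' = 'misjudgment'

misjudgment


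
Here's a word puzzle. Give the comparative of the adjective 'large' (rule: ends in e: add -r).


Apply comparative formation (ends in e: add -r): 'large' -> 'larger'.

larger


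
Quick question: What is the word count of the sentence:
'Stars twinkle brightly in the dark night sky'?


Split into words: Stars | twinkle | brightly | in | the | dark | night | sky = 8 words.

8


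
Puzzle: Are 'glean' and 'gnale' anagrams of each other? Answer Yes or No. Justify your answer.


Sorted letters of 'glean': 'aegln'
Sorted letters of 'gnale': 'aegln'
They match.

Yes
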